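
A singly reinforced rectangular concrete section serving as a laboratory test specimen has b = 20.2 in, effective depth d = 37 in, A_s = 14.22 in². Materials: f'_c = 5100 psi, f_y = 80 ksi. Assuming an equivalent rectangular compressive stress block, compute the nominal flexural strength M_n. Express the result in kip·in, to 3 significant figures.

T = A_s f_y = 14.22 × 80 = 1137.6 kips.
a = T/(0.85 f'_c b) = 1137.6/(0.85 × 5.1 × 20.2) = 12.991 in.
M_n = T(d − a/2) = 1137.6 × (37 − 6.4955) = 34701.9 kip·in.

M_n ≈ 34700 kip·in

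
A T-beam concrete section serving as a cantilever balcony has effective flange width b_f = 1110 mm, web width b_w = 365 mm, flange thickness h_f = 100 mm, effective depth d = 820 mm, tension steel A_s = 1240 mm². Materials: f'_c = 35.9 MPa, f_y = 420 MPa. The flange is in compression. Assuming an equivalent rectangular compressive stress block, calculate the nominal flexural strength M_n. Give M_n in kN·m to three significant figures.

M_n ≈ 423 kN·m

Tension: T = A_s f_y = 1240 × 420 = 520800 N.
Try a within the flange: a = T/(0.85 f'_c b_f) = 520800/(0.85 × 35.9 × 1110) = 15.38 mm.
Since a = 15.38 ≤ h_f = 100 mm, the stress block lies entirely in the flange; analyse as a rectangular beam of width b_f.
M_n = T(d − a/2) = 520800 × (820 − 7.69) = 423.05 × 10⁶ N·mm.
M_n = 423.05 kN·m.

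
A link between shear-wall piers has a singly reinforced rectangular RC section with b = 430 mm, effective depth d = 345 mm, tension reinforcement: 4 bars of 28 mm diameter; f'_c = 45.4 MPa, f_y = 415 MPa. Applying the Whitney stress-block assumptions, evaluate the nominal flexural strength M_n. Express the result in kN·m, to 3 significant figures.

M_n ≈ 321 kN·m

A_s = 4 × 616 = 2464 mm².
T = A_s f_y = 2464 × 415 = 1022560 N = 1022.56 kN.
From C = T: a = T/(0.85 f'_c b) = 1022560/(0.85 × 45.4 × 430) = 61.62 mm.
M_n = T(d − a/2) = 1022.56 kN × (345 − 30.81) mm = 321.28 kN·m.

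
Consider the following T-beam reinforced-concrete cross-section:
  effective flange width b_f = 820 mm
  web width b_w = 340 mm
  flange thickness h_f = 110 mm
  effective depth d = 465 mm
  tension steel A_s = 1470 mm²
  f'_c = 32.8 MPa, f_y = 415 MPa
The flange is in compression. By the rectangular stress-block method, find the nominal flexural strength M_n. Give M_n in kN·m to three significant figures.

M_n ≈ 276 kN·m

Tension: T = A_s f_y = 1470 × 415 = 610050 N.
Try a within the flange: a = T/(0.85 f'_c b_f) = 610050/(0.85 × 32.8 × 820) = 26.68 mm.
Since a = 26.68 ≤ h_f = 110 mm, the stress block lies entirely in the flange; analyse as a rectangular beam of width b_f.
M_n = T(d − a/2) = 610050 × (465 − 13.34) = 275.54 × 10⁶ N·mm.
M_n = 275.54 kN·m.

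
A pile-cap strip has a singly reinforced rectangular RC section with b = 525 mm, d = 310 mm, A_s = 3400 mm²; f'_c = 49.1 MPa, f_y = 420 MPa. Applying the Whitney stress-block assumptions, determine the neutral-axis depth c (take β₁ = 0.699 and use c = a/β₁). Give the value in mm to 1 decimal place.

T = A_s f_y = 3400 × 420 = 1428000 N = 1428 kN.
Setting C = 0.85 f'_c a b equal to T: a = 1428000/(0.85 × 49.1 × 525) = 65.173 mm.
With β₁ = 0.699, c = a/β₁ = 65.173/0.699 = 93.2 mm.

c ≈ 93.2 mm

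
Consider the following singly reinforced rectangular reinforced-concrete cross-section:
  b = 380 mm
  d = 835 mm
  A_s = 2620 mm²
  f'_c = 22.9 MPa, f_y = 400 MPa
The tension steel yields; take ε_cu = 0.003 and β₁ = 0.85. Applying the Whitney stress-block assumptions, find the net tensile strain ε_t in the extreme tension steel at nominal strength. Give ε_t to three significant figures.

a = A_s f_y/(0.85 f'_c b) = 141.68 mm.
β₁ = 0.85, so c = a/β₁ = 141.68/0.85 = 166.68 mm.
From the linear strain diagram with ε_cu = 0.003: ε_t = 0.003 (d − c)/c = 0.003 × (835 − 166.68)/166.68 = 0.0120.
Since ε_t ≥ 0.005, the section is tension-controlled.

ε_t ≈ 0.0120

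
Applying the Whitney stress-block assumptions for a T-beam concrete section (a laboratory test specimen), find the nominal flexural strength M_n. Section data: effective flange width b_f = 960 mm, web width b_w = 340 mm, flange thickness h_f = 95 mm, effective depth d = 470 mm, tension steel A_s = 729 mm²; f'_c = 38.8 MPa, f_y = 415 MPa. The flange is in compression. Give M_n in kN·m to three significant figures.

M_n ≈ 141 kN·m

Tension: T = A_s f_y = 729 × 415 = 302535 N.
Try a within the flange: a = T/(0.85 f'_c b_f) = 302535/(0.85 × 38.8 × 960) = 9.56 mm.
Since a = 9.56 ≤ h_f = 95 mm, the stress block lies entirely in the flange; analyse as a rectangular beam of width b_f.
M_n = T(d − a/2) = 302535 × (470 − 4.78) = 140.75 × 10⁶ N·mm.
M_n = 140.75 kN·m.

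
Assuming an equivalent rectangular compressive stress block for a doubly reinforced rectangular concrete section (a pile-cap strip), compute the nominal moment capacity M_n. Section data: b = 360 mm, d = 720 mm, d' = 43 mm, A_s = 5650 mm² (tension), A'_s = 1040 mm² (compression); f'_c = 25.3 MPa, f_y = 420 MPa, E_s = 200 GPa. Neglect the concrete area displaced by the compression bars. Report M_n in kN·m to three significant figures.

M_n ≈ 1450 kN·m

Assume both tension and compression steel yield.
Net tension couple steel: A_s − A'_s = 4610 mm².
a = (A_s − A'_s) f_y / (0.85 f'_c b) = 1936200/(0.85 × 25.3 × 360) = 250.10 mm.
c = a/β₁ = 250.10/0.85 = 294.24 mm; ε'_s = 0.003(c − d')/c = 0.0026 ≥ f_y/E_s = 0.0021, so compression steel does yield.
M_n = (A_s − A'_s) f_y (d − a/2) + A'_s f_y (d − d') = [1936200 × (720 − 125.05) + 436800 × (720 − 43)] × 10⁻⁶ = 1151.94 + 295.71 = 1447.65 kN·m.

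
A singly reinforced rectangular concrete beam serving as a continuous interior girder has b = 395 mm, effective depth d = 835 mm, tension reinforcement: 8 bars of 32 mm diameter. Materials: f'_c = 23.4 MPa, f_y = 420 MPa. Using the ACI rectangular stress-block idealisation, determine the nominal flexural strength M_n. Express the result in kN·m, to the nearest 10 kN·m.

A_s = 8 × 804 = 6432 mm².
T = A_s f_y = 6432 × 420 = 2701440 N = 2701.44 kN.
From C = T: a = T/(0.85 f'_c b) = 2701440/(0.85 × 23.4 × 395) = 343.85 mm.
M_n = T(d − a/2) = 2701.44 kN × (835 − 171.925) mm = 1791.26 kN·m.

M_n ≈ 1790 kN·m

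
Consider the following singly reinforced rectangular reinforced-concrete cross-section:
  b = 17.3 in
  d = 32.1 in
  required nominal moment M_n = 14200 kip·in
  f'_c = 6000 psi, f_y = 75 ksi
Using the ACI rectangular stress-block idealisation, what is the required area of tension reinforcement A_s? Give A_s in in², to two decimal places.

A_s ≈ 6.45 in²

From M_n = 0.85 f'_c a b (d − a/2):
a = d − √(d² − 2M_n/(0.85 f'_c b)) = 32.1 − √(32.1² − 2 × 14200/(0.85 × 6 × 17.3)) = 5.482 in.
A_s = 0.85 f'_c a b / f_y = 0.85 × 6 × 5.482 × 17.3 / 75 = 6.449 in².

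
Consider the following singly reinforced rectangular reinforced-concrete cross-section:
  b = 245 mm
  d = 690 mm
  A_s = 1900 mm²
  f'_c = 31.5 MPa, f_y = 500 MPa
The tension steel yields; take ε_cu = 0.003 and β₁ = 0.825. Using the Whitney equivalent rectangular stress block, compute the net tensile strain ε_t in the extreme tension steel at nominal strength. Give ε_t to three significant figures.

ε_t ≈ 0.00879

a = A_s f_y/(0.85 f'_c b) = 144.82 mm.
β₁ = 0.825, so c = a/β₁ = 144.82/0.825 = 175.54 mm.
From the linear strain diagram with ε_cu = 0.003: ε_t = 0.003 (d − c)/c = 0.003 × (690 − 175.54)/175.54 = 0.00879.
Since ε_t ≥ 0.005, the section is tension-controlled.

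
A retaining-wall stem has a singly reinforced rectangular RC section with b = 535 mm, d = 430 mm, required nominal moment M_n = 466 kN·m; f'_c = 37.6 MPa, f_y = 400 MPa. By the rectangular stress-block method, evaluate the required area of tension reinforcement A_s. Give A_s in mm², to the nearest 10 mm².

With M_n = 0.85 f'_c a b (d − a/2), solve the quadratic for a:
a = d − √(d² − 2M_n/(0.85 f'_c b)) = 430 − √(430² − 2 × 466×10⁶/(0.85 × 37.6 × 535)) = 68.90 mm.
A_s = 0.85 f'_c a b / f_y = 0.85 × 37.6 × 68.90 × 535 / 400 = 2945.2 mm².

A_s ≈ 2950 mm²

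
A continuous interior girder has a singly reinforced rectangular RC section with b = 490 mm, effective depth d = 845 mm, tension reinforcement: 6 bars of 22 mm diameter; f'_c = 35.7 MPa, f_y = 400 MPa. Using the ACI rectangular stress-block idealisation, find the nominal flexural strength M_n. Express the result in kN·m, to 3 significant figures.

A_s = 6 × 380 = 2280 mm².
T = A_s f_y = 2280 × 400 = 912000 N = 912 kN.
From C = T: a = T/(0.85 f'_c b) = 912000/(0.85 × 35.7 × 490) = 61.34 mm.
M_n = T(d − a/2) = 912 kN × (845 − 30.67) mm = 742.67 kN·m.

M_n ≈ 743 kN·m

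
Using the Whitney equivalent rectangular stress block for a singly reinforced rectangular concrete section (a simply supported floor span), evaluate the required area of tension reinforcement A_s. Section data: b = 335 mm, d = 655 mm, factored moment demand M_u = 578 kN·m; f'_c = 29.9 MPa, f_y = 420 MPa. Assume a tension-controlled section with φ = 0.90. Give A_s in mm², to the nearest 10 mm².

M_n = M_u/φ = 578/0.90 = 642.222 kN·m.
With M_n = 0.85 f'_c a b (d − a/2), solve the quadratic for a:
a = d − √(d² − 2M_n/(0.85 f'_c b)) = 655 − √(655² − 2 × 642.222×10⁶/(0.85 × 29.9 × 335)) = 127.59 mm.
A_s = 0.85 f'_c a b / f_y = 0.85 × 29.9 × 127.59 × 335 / 420 = 2586.4 mm².

A_s ≈ 2590 mm²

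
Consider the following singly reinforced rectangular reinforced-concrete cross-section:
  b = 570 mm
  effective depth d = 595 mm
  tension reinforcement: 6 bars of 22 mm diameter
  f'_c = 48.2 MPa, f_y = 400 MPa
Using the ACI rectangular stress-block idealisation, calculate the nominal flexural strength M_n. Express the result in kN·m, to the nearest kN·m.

M_n ≈ 525 kN·m

A_s = 6 × 380 = 2280 mm².
T = A_s f_y = 2280 × 400 = 912000 N = 912 kN.
From C = T: a = T/(0.85 f'_c b) = 912000/(0.85 × 48.2 × 570) = 39.05 mm.
M_n = T(d − a/2) = 912 kN × (595 − 19.525) mm = 524.83 kN·m.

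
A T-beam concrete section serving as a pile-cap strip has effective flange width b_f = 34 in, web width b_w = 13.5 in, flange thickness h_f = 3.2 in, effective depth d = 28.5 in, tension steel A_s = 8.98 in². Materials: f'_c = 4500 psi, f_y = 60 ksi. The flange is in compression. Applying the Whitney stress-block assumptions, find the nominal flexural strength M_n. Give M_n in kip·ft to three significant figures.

Tension: T = A_s f_y = 8.98 × 60 = 538.8 kips.
Try a within the flange: a = T/(0.85 f'_c b_f) = 538.8/(0.85 × 4.5 × 34) = 4.143 in.
a = 4.143 > h_f = 3.2 in: the block extends into the web. Split into flange-overhang and web parts.
C_f = 0.85 f'_c (b_f − b_w) h_f = 0.85 × 4.5 × (34 − 13.5) × 3.2 = 250.9 kips.
Remaining web compression depth: a_w = (T − C_f)/(0.85 f'_c b_w) = (538.8 − 250.9)/(0.85 × 4.5 × 13.5) = 5.575 in.
M_n = C_f(d − h_f/2) + (T − C_f)(d − a_w/2) = 250.9 × (28.5 − 1.6) + 287.9 × (28.5 − 2.7875) = 6749.2 + 7402.6 = 14151.8 kip·in.
M_n = 14151.8/12 = 1179.32 kip·ft.

M_n ≈ 1180 kip·ft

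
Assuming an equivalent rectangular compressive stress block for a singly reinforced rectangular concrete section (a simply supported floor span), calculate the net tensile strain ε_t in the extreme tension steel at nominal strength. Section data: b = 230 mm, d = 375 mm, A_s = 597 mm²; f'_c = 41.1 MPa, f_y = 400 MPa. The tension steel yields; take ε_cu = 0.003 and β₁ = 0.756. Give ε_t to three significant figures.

a = A_s f_y/(0.85 f'_c b) = 29.72 mm.
β₁ = 0.756, so c = a/β₁ = 29.72/0.756 = 39.31 mm.
From the linear strain diagram with ε_cu = 0.003: ε_t = 0.003 (d − c)/c = 0.003 × (375 − 39.31)/39.31 = 0.0256.
Since ε_t ≥ 0.005, the section is tension-controlled.

ε_t ≈ 0.0256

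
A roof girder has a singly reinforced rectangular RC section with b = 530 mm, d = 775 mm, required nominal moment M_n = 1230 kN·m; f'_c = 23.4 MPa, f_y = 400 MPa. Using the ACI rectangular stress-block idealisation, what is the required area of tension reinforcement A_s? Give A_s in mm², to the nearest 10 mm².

A_s ≈ 4450 mm²

With M_n = 0.85 f'_c a b (d − a/2), solve the quadratic for a:
a = d − √(d² − 2M_n/(0.85 f'_c b)) = 775 − √(775² − 2 × 1230×10⁶/(0.85 × 23.4 × 530)) = 168.98 mm.
A_s = 0.85 f'_c a b / f_y = 0.85 × 23.4 × 168.98 × 530 / 400 = 4453.3 mm².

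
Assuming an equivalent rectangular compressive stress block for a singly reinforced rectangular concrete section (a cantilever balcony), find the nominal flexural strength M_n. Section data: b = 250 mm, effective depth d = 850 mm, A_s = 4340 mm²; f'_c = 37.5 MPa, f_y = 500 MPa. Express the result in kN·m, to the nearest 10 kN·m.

M_n ≈ 1550 kN·m

T = A_s f_y = 4340 × 500 = 2170000 N = 2170 kN.
From C = T: a = T/(0.85 f'_c b) = 2170000/(0.85 × 37.5 × 250) = 272.31 mm.
M_n = T(d − a/2) = 2170 kN × (850 − 136.155) mm = 1549.04 kN·m.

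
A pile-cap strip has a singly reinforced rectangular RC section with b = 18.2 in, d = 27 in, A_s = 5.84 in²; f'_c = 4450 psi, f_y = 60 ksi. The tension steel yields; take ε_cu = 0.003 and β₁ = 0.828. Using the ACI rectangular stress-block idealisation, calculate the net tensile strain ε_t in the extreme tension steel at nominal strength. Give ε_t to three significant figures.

a = A_s f_y/(0.85 f'_c b) = 5.090 in.
β₁ = 0.828, so c = a/β₁ = 5.090/0.828 = 6.147 in.
From the linear strain diagram with ε_cu = 0.003: ε_t = 0.003 (d − c)/c = 0.003 × (27 − 6.147)/6.147 = 0.0102.
Since ε_t ≥ 0.005, the section is tension-controlled.

ε_t ≈ 0.0102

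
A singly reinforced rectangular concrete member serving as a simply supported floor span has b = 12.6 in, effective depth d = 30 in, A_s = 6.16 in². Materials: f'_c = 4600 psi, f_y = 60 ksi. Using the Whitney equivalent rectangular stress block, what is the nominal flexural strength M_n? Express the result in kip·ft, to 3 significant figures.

M_n ≈ 808 kip·ft

T = A_s f_y = 6.16 × 60 = 369.6 kips.
a = T/(0.85 f'_c b) = 369.6/(0.85 × 4.6 × 12.6) = 7.502 in.
M_n = T(d − a/2) = 369.6 × (30 − 3.751) = 9701.6 kip·in = 9701.6/12 = 808.47 kip·ft.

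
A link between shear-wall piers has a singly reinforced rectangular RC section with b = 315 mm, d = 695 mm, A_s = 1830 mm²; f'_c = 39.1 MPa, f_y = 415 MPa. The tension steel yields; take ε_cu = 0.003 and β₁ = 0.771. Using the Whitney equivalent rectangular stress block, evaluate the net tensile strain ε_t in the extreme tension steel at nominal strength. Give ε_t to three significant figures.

ε_t ≈ 0.0192

a = A_s f_y/(0.85 f'_c b) = 72.54 mm.
β₁ = 0.771, so c = a/β₁ = 72.54/0.771 = 94.09 mm.
From the linear strain diagram with ε_cu = 0.003: ε_t = 0.003 (d − c)/c = 0.003 × (695 − 94.09)/94.09 = 0.0192.
Since ε_t ≥ 0.005, the section is tension-controlled.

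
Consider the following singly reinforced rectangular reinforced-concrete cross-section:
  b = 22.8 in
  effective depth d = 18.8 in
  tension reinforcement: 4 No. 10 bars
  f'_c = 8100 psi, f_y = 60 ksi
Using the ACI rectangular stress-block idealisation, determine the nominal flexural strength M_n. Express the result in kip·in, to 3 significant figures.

M_n ≈ 5430 kip·in

A_s = 4 × 1.27 = 5.08 in².
T = A_s f_y = 5.08 × 60 = 304.8 kips.
a = T/(0.85 f'_c b) = 304.8/(0.85 × 8.1 × 22.8) = 1.942 in.
M_n = T(d − a/2) = 304.8 × (18.8 − 0.971) = 5434.3 kip·in.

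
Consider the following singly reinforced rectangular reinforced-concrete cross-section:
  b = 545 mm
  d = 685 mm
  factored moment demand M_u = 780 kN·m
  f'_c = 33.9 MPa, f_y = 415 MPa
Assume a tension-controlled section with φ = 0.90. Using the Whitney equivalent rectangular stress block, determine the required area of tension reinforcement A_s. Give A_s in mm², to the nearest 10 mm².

A_s ≈ 3250 mm²

M_n = M_u/φ = 780/0.90 = 866.667 kN·m.
With M_n = 0.85 f'_c a b (d − a/2), solve the quadratic for a:
a = d − √(d² − 2M_n/(0.85 f'_c b)) = 685 − √(685² − 2 × 866.667×10⁶/(0.85 × 33.9 × 545)) = 85.96 mm.
A_s = 0.85 f'_c a b / f_y = 0.85 × 33.9 × 85.96 × 545 / 415 = 3252.8 mm².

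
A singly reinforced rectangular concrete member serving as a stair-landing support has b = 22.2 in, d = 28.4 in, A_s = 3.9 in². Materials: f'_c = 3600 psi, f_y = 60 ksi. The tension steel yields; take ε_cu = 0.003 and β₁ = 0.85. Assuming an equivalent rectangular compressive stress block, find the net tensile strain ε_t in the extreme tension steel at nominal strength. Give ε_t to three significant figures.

a = A_s f_y/(0.85 f'_c b) = 3.445 in.
β₁ = 0.85, so c = a/β₁ = 3.445/0.85 = 4.053 in.
From the linear strain diagram with ε_cu = 0.003: ε_t = 0.003 (d − c)/c = 0.003 × (28.4 − 4.053)/4.053 = 0.0180.
Since ε_t ≥ 0.005, the section is tension-controlled.

ε_t ≈ 0.0180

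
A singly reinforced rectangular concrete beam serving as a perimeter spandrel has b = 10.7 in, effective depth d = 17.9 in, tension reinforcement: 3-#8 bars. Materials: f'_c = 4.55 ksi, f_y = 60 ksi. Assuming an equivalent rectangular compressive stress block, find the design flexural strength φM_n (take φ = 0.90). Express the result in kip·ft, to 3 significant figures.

φM_n ≈ 173 kip·ft

A_s = 3 × 0.79 = 2.37 in².
T = A_s f_y = 2.37 × 60 = 142.2 kips.
a = T/(0.85 f'_c b) = 142.2/(0.85 × 4.55 × 10.7) = 3.436 in.
M_n = T(d − a/2) = 142.2 × (17.9 − 1.718) = 2301.1 kip·in = 2301.1/12 = 191.76 kip·ft.
φM_n = 0.90 × 191.76 = 172.58 kip·ft.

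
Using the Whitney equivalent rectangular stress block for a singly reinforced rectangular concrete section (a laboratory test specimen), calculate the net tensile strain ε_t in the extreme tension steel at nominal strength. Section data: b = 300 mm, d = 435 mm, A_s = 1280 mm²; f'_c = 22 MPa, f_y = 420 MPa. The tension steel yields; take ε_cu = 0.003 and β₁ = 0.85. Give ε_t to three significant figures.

a = A_s f_y/(0.85 f'_c b) = 95.83 mm.
β₁ = 0.85, so c = a/β₁ = 95.83/0.85 = 112.74 mm.
From the linear strain diagram with ε_cu = 0.003: ε_t = 0.003 (d − c)/c = 0.003 × (435 − 112.74)/112.74 = 0.00858.
Since ε_t ≥ 0.005, the section is tension-controlled.

ε_t ≈ 0.00858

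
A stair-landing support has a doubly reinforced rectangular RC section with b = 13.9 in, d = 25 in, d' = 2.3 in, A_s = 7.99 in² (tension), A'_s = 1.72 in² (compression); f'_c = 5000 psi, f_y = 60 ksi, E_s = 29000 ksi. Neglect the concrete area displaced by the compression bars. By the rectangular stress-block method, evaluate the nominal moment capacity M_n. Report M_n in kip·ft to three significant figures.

Assume both steels yield.
a = (A_s − A'_s) f_y/(0.85 f'_c b) = (7.99 − 1.72) × 60/(0.85 × 5 × 13.9) = 6.368 in.
c = a/β₁ = 6.368/0.8 = 7.960 in; ε'_s = 0.003(c − d')/c = 0.0021 ≥ ε_y = 0.0021, so the compression steel yields.
M_n = (A_s − A'_s) f_y (d − a/2) + A'_s f_y (d − d') = 376.2 × (25 − 3.184) + 103.2 × (25 − 2.3) = 8207.2 + 2342.6 = 10549.8 kip·in = 10549.8/12 = 879.15 kip·ft.

M_n ≈ 879 kip·ft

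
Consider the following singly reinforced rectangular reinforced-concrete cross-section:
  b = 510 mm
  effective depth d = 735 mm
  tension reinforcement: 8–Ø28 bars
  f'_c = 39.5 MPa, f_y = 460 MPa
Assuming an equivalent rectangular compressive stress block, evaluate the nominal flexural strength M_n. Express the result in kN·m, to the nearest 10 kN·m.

A_s = 8 × 616 = 4928 mm².
T = A_s f_y = 4928 × 460 = 2266880 N = 2266.88 kN.
From C = T: a = T/(0.85 f'_c b) = 2266880/(0.85 × 39.5 × 510) = 132.39 mm.
M_n = T(d − a/2) = 2266.88 kN × (735 − 66.195) mm = 1516.10 kN·m.

M_n ≈ 1520 kN·m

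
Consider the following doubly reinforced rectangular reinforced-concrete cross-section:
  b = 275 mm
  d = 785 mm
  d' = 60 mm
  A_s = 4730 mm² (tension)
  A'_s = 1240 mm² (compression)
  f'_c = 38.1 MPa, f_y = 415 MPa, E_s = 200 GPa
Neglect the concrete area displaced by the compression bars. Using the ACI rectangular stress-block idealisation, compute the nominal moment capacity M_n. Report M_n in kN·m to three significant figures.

M_n ≈ 1390 kN·m

Assume both tension and compression steel yield.
Net tension couple steel: A_s − A'_s = 3490 mm².
a = (A_s − A'_s) f_y / (0.85 f'_c b) = 1448350/(0.85 × 38.1 × 275) = 162.63 mm.
c = a/β₁ = 162.63/0.778 = 209.04 mm; ε'_s = 0.003(c − d')/c = 0.0021 ≥ f_y/E_s = 0.0021, so compression steel does yield.
M_n = (A_s − A'_s) f_y (d − a/2) + A'_s f_y (d − d') = [1448350 × (785 − 81.315) + 514600 × (785 − 60)] × 10⁻⁶ = 1019.18 + 373.09 = 1392.27 kN·m.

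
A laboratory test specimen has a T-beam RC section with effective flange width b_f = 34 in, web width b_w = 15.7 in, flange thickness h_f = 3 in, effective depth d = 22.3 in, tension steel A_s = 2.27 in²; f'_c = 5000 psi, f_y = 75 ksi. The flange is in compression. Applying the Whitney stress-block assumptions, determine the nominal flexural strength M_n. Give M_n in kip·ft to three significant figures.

M_n ≈ 308 kip·ft

Tension: T = A_s f_y = 2.27 × 75 = 170.25 kips.
Try a within the flange: a = T/(0.85 f'_c b_f) = 170.25/(0.85 × 5 × 34) = 1.178 in.
Since a = 1.178 ≤ h_f = 3 in, the stress block lies entirely in the flange; analyse as a rectangular beam of width b_f.
M_n = T(d − a/2) = 170.25 × (22.3 − 0.589) = 3696.3 kip·in.
M_n = 3696.3/12 = 308.03 kip·ft.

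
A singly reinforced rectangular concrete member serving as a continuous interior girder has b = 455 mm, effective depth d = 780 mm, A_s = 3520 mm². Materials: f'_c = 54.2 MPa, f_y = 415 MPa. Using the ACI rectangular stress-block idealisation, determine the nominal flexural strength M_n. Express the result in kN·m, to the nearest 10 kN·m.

T = A_s f_y = 3520 × 415 = 1460800 N = 1460.8 kN.
From C = T: a = T/(0.85 f'_c b) = 1460800/(0.85 × 54.2 × 455) = 69.69 mm.
M_n = T(d − a/2) = 1460.8 kN × (780 − 34.845) mm = 1088.52 kN·m.

M_n ≈ 1090 kN·m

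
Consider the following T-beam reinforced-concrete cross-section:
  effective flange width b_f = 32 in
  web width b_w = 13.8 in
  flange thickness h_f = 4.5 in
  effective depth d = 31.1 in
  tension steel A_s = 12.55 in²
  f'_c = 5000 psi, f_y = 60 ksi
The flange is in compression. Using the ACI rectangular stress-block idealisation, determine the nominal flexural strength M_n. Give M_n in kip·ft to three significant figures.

Tension: T = A_s f_y = 12.55 × 60 = 753 kips.
Try a within the flange: a = T/(0.85 f'_c b_f) = 753/(0.85 × 5 × 32) = 5.537 in.
a = 5.537 > h_f = 4.5 in: the block extends into the web. Split into flange-overhang and web parts.
C_f = 0.85 f'_c (b_f − b_w) h_f = 0.85 × 5 × (32 − 13.8) × 4.5 = 348.1 kips.
Remaining web compression depth: a_w = (T − C_f)/(0.85 f'_c b_w) = (753 − 348.1)/(0.85 × 5 × 13.8) = 6.904 in.
M_n = C_f(d − h_f/2) + (T − C_f)(d − a_w/2) = 348.1 × (31.1 − 2.25) + 404.9 × (31.1 − 3.452) = 10042.7 + 11194.7 = 21237.4 kip·in.
M_n = 21237.4/12 = 1769.78 kip·ft.

M_n ≈ 1770 kip·ft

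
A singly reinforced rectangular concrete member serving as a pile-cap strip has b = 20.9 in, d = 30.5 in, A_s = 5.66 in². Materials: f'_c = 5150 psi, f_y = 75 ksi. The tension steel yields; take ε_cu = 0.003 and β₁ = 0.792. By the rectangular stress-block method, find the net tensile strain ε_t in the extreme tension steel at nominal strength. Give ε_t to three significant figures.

a = A_s f_y/(0.85 f'_c b) = 4.640 in.
β₁ = 0.792, so c = a/β₁ = 4.640/0.792 = 5.859 in.
From the linear strain diagram with ε_cu = 0.003: ε_t = 0.003 (d − c)/c = 0.003 × (30.5 − 5.859)/5.859 = 0.0126.
Since ε_t ≥ 0.005, the section is tension-controlled.

ε_t ≈ 0.0126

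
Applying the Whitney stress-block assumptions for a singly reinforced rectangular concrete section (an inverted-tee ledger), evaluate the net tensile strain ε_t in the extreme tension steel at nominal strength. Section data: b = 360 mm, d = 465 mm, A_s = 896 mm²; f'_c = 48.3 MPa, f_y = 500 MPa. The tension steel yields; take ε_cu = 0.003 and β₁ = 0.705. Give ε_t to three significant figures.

a = A_s f_y/(0.85 f'_c b) = 30.31 mm.
β₁ = 0.705, so c = a/β₁ = 30.31/0.705 = 42.99 mm.
From the linear strain diagram with ε_cu = 0.003: ε_t = 0.003 (d − c)/c = 0.003 × (465 − 42.99)/42.99 = 0.0294.
Since ε_t ≥ 0.005, the section is tension-controlled.

ε_t ≈ 0.0294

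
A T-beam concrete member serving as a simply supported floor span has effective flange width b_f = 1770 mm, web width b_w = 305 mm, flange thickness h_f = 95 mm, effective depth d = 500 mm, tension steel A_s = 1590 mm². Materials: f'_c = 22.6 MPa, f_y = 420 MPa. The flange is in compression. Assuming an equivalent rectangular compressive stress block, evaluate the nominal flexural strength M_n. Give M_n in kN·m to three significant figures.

M_n ≈ 327 kN·m

Tension: T = A_s f_y = 1590 × 420 = 667800 N.
Try a within the flange: a = T/(0.85 f'_c b_f) = 667800/(0.85 × 22.6 × 1770) = 19.64 mm.
Since a = 19.64 ≤ h_f = 95 mm, the stress block lies entirely in the flange; analyse as a rectangular beam of width b_f.
M_n = T(d − a/2) = 667800 × (500 − 9.82) = 327.34 × 10⁶ N·mm.
M_n = 327.34 kN·m.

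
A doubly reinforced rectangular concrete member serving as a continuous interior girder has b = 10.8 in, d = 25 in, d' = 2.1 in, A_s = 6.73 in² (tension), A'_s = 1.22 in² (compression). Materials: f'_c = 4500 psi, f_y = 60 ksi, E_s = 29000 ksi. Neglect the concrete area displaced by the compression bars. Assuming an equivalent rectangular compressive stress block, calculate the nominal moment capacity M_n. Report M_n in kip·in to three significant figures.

M_n ≈ 8620 kip·in

Assume both steels yield.
a = (A_s − A'_s) f_y/(0.85 f'_c b) = (6.73 − 1.22) × 60/(0.85 × 4.5 × 10.8) = 8.003 in.
c = a/β₁ = 8.003/0.825 = 9.701 in; ε'_s = 0.003(c − d')/c = 0.0024 ≥ ε_y = 0.0021, so the compression steel yields.
M_n = (A_s − A'_s) f_y (d − a/2) + A'_s f_y (d − d') = 330.6 × (25 − 4.0015) + 73.2 × (25 − 2.1) = 6942.1 + 1676.3 = 8618.4 kip·in.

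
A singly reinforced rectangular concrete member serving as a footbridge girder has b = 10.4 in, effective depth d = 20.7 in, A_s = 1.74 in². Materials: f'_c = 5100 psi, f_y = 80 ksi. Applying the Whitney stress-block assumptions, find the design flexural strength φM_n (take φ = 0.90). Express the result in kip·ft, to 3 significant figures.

T = A_s f_y = 1.74 × 80 = 139.2 kips.
a = T/(0.85 f'_c b) = 139.2/(0.85 × 5.1 × 10.4) = 3.088 in.
M_n = T(d − a/2) = 139.2 × (20.7 − 1.544) = 2666.5 kip·in = 2666.5/12 = 222.21 kip·ft.
φM_n = 0.90 × 222.21 = 199.99 kip·ft.

φM_n ≈ 200 kip·ft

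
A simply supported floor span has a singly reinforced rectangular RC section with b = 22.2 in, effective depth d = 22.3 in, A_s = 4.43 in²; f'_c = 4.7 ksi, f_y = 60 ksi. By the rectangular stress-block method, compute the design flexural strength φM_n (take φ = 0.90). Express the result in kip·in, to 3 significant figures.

φM_n ≈ 4980 kip·in

T = A_s f_y = 4.43 × 60 = 265.8 kips.
a = T/(0.85 f'_c b) = 265.8/(0.85 × 4.7 × 22.2) = 2.997 in.
M_n = T(d − a/2) = 265.8 × (22.3 − 1.4985) = 5529.0 kip·in.
φM_n = 0.90 × 5529.0 = 4976.1 kip·in.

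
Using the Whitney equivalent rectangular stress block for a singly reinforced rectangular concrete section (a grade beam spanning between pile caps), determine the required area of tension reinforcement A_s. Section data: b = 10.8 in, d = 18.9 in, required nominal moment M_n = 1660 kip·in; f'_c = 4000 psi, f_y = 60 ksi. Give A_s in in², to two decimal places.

A_s ≈ 1.57 in²

From M_n = 0.85 f'_c a b (d − a/2):
a = d − √(d² − 2M_n/(0.85 f'_c b)) = 18.9 − √(18.9² − 2 × 1660/(0.85 × 4 × 10.8)) = 2.566 in.
A_s = 0.85 f'_c a b / f_y = 0.85 × 4 × 2.566 × 10.8 / 60 = 1.570 in².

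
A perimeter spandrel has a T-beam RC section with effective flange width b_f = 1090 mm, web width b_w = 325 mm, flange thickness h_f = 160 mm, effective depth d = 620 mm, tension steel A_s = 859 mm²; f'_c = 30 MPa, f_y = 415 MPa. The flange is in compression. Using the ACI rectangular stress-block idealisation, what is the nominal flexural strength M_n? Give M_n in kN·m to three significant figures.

M_n ≈ 219 kN·m

Tension: T = A_s f_y = 859 × 415 = 356485 N.
Try a within the flange: a = T/(0.85 f'_c b_f) = 356485/(0.85 × 30 × 1090) = 12.83 mm.
Since a = 12.83 ≤ h_f = 160 mm, the stress block lies entirely in the flange; analyse as a rectangular beam of width b_f.
M_n = T(d − a/2) = 356485 × (620 − 6.415) = 218.73 × 10⁶ N·mm.
M_n = 218.73 kN·m.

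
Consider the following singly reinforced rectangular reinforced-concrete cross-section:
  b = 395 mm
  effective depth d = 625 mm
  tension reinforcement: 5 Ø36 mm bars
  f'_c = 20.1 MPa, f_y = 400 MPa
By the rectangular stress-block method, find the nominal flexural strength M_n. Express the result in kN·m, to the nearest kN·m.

A_s = 5 × 1018 = 5090 mm².
T = A_s f_y = 5090 × 400 = 2036000 N = 2036 kN.
From C = T: a = T/(0.85 f'_c b) = 2036000/(0.85 × 20.1 × 395) = 301.69 mm.
M_n = T(d − a/2) = 2036 kN × (625 − 150.845) mm = 965.38 kN·m.

M_n ≈ 965 kN·m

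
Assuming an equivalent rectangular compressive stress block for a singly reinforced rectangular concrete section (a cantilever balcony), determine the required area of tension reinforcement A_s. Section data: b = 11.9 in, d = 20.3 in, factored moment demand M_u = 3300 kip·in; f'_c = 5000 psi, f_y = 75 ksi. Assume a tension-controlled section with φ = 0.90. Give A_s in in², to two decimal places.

M_n = M_u/φ = 3300/0.90 = 3666.67 kip·in.
From M_n = 0.85 f'_c a b (d − a/2):
a = d − √(d² − 2M_n/(0.85 f'_c b)) = 20.3 − √(20.3² − 2 × 3666.67/(0.85 × 5 × 11.9)) = 3.957 in.
A_s = 0.85 f'_c a b / f_y = 0.85 × 5 × 3.957 × 11.9 / 75 = 2.668 in².

A_s ≈ 2.67 in²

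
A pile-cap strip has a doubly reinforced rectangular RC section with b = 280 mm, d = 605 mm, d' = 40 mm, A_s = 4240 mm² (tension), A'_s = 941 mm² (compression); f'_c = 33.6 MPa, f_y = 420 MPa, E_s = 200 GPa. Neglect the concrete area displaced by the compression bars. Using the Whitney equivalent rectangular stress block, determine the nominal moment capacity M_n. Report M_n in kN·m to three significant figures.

M_n ≈ 942 kN·m

Assume both tension and compression steel yield.
Net tension couple steel: A_s − A'_s = 3299 mm².
a = (A_s − A'_s) f_y / (0.85 f'_c b) = 1385580/(0.85 × 33.6 × 280) = 173.27 mm.
c = a/β₁ = 173.27/0.81 = 213.91 mm; ε'_s = 0.003(c − d')/c = 0.0024 ≥ f_y/E_s = 0.0021, so compression steel does yield.
M_n = (A_s − A'_s) f_y (d − a/2) + A'_s f_y (d − d') = [1385580 × (605 − 86.635) + 395220 × (605 − 40)] × 10⁻⁶ = 718.24 + 223.30 = 941.54 kN·m.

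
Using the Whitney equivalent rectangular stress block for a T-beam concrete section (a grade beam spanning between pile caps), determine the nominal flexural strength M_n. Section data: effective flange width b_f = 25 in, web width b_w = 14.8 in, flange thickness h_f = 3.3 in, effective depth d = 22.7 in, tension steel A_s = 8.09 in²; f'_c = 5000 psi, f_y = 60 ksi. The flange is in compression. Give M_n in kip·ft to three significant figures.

M_n ≈ 821 kip·ft

Tension: T = A_s f_y = 8.09 × 60 = 485.4 kips.
Try a within the flange: a = T/(0.85 f'_c b_f) = 485.4/(0.85 × 5 × 25) = 4.568 in.
a = 4.568 > h_f = 3.3 in: the block extends into the web. Split into flange-overhang and web parts.
C_f = 0.85 f'_c (b_f − b_w) h_f = 0.85 × 5 × (25 − 14.8) × 3.3 = 143.1 kips.
Remaining web compression depth: a_w = (T − C_f)/(0.85 f'_c b_w) = (485.4 − 143.1)/(0.85 × 5 × 14.8) = 5.442 in.
M_n = C_f(d − h_f/2) + (T − C_f)(d − a_w/2) = 143.1 × (22.7 − 1.65) + 342.3 × (22.7 − 2.721) = 3012.3 + 6838.8 = 9851.1 kip·in.
M_n = 9851.1/12 = 820.93 kip·ft.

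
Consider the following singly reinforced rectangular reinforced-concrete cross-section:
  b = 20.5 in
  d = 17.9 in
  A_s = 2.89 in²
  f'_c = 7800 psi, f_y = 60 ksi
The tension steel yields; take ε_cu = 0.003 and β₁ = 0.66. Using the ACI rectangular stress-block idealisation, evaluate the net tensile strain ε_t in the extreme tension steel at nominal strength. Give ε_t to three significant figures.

ε_t ≈ 0.0248

a = A_s f_y/(0.85 f'_c b) = 1.276 in.
β₁ = 0.66, so c = a/β₁ = 1.276/0.66 = 1.933 in.
From the linear strain diagram with ε_cu = 0.003: ε_t = 0.003 (d − c)/c = 0.003 × (17.9 − 1.933)/1.933 = 0.0248.
Since ε_t ≥ 0.005, the section is tension-controlled.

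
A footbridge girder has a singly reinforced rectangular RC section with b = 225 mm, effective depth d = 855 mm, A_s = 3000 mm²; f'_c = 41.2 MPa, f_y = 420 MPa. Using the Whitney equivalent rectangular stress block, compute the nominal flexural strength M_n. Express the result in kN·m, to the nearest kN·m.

M_n ≈ 977 kN·m

T = A_s f_y = 3000 × 420 = 1260000 N = 1260 kN.
From C = T: a = T/(0.85 f'_c b) = 1260000/(0.85 × 41.2 × 225) = 159.91 mm.
M_n = T(d − a/2) = 1260 kN × (855 − 79.955) mm = 976.56 kN·m.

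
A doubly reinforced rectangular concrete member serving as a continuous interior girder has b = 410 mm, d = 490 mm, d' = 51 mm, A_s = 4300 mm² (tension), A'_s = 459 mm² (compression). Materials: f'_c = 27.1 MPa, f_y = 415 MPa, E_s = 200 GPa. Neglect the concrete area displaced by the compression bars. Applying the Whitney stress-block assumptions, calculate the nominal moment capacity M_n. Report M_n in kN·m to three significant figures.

M_n ≈ 730 kN·m

Assume both tension and compression steel yield.
Net tension couple steel: A_s − A'_s = 3841 mm².
a = (A_s − A'_s) f_y / (0.85 f'_c b) = 1594015/(0.85 × 27.1 × 410) = 168.78 mm.
c = a/β₁ = 168.78/0.85 = 198.56 mm; ε'_s = 0.003(c − d')/c = 0.0022 ≥ f_y/E_s = 0.0021, so compression steel does yield.
M_n = (A_s − A'_s) f_y (d − a/2) + A'_s f_y (d − d') = [1594015 × (490 − 84.39) + 190485 × (490 − 51)] × 10⁻⁶ = 646.55 + 83.62 = 730.17 kN·m.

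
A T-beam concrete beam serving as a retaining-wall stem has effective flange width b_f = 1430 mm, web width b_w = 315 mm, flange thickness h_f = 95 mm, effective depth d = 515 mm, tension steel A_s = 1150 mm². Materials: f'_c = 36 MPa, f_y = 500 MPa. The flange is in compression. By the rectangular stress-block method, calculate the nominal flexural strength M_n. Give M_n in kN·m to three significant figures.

Tension: T = A_s f_y = 1150 × 500 = 575000 N.
Try a within the flange: a = T/(0.85 f'_c b_f) = 575000/(0.85 × 36 × 1430) = 13.14 mm.
Since a = 13.14 ≤ h_f = 95 mm, the stress block lies entirely in the flange; analyse as a rectangular beam of width b_f.
M_n = T(d − a/2) = 575000 × (515 − 6.57) = 292.35 × 10⁶ N·mm.
M_n = 292.35 kN·m.

M_n ≈ 292 kN·m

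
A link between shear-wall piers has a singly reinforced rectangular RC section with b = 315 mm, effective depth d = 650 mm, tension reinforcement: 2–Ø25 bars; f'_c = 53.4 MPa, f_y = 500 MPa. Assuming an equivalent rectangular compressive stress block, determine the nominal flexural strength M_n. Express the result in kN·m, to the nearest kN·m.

M_n ≈ 311 kN·m

A_s = 2 × 491 = 982 mm².
T = A_s f_y = 982 × 500 = 491000 N = 491 kN.
From C = T: a = T/(0.85 f'_c b) = 491000/(0.85 × 53.4 × 315) = 34.34 mm.
M_n = T(d − a/2) = 491 kN × (650 − 17.17) mm = 310.72 kN·m.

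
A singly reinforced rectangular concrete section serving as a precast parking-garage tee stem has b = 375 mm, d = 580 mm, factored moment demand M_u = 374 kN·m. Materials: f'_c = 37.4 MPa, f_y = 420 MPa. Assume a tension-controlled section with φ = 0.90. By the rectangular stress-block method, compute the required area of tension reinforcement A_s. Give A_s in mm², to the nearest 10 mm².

A_s ≈ 1800 mm²

M_n = M_u/φ = 374/0.90 = 415.556 kN·m.
With M_n = 0.85 f'_c a b (d − a/2), solve the quadratic for a:
a = d − √(d² − 2M_n/(0.85 f'_c b)) = 580 − √(580² − 2 × 415.556×10⁶/(0.85 × 37.4 × 375)) = 63.59 mm.
A_s = 0.85 f'_c a b / f_y = 0.85 × 37.4 × 63.59 × 375 / 420 = 1804.9 mm².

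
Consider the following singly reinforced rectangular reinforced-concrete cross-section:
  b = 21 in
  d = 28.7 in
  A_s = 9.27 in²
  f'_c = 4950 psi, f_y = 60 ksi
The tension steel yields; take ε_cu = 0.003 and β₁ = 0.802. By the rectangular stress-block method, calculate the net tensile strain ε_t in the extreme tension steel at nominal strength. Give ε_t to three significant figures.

ε_t ≈ 0.00797

a = A_s f_y/(0.85 f'_c b) = 6.295 in.
β₁ = 0.802, so c = a/β₁ = 6.295/0.802 = 7.849 in.
From the linear strain diagram with ε_cu = 0.003: ε_t = 0.003 (d − c)/c = 0.003 × (28.7 − 7.849)/7.849 = 0.00797.
Since ε_t ≥ 0.005, the section is tension-controlled.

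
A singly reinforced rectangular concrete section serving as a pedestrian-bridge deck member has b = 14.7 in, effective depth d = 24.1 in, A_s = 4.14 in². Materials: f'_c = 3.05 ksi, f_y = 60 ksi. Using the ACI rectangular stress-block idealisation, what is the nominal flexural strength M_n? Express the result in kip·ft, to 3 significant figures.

M_n ≈ 431 kip·ft

T = A_s f_y = 4.14 × 60 = 248.4 kips.
a = T/(0.85 f'_c b) = 248.4/(0.85 × 3.05 × 14.7) = 6.518 in.
M_n = T(d − a/2) = 248.4 × (24.1 − 3.259) = 5176.9 kip·in = 5176.9/12 = 431.41 kip·ft.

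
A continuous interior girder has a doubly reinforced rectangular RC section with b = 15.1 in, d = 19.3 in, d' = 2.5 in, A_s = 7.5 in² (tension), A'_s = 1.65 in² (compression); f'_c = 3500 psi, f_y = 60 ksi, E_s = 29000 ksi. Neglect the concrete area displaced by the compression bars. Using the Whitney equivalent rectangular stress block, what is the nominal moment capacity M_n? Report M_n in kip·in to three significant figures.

M_n ≈ 7070 kip·in

Assume both steels yield.
a = (A_s − A'_s) f_y/(0.85 f'_c b) = (7.5 − 1.65) × 60/(0.85 × 3.5 × 15.1) = 7.813 in.
c = a/β₁ = 7.813/0.85 = 9.192 in; ε'_s = 0.003(c − d')/c = 0.0022 ≥ ε_y = 0.0021, so the compression steel yields.
M_n = (A_s − A'_s) f_y (d − a/2) + A'_s f_y (d − d') = 351 × (19.3 − 3.9065) + 99 × (19.3 − 2.5) = 5403.1 + 1663.2 = 7066.3 kip·in.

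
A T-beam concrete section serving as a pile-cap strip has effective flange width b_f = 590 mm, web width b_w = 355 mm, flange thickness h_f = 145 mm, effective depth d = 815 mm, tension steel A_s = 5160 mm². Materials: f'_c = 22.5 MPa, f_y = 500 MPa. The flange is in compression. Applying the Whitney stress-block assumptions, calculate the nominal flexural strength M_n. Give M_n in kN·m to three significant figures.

Tension: T = A_s f_y = 5160 × 500 = 2580000 N.
Try a within the flange: a = T/(0.85 f'_c b_f) = 2580000/(0.85 × 22.5 × 590) = 228.65 mm.
a = 228.65 > h_f = 145 mm: the block extends into the web. Split into flange-overhang and web parts.
C_f = 0.85 f'_c (b_f − b_w) h_f = 0.85 × 22.5 × (590 − 355) × 145 = 651684 N.
Remaining web compression depth: a_w = (T − C_f)/(0.85 f'_c b_w) = (2580000 − 651684)/(0.85 × 22.5 × 355) = 284.02 mm.
M_n = C_f(d − h_f/2) + (T − C_f)(d − a_w/2) = 651684 × (815 − 72.5) + 1928316 × (815 − 142.01) = 483.88 + 1297.74 = 1781.62 × 10⁶ N·mm.
M_n = 1781.62 kN·m.

M_n ≈ 1780 kN·m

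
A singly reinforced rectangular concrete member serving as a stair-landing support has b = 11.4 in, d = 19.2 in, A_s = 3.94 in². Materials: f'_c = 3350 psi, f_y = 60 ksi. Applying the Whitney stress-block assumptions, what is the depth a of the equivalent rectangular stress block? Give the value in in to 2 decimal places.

a ≈ 7.28 in

T = A_s f_y = 3.94 × 60 = 236.4 kips.
a = T/(0.85 f'_c b) = 236.4/(0.85 × 3.35 × 11.4) = 7.28 in.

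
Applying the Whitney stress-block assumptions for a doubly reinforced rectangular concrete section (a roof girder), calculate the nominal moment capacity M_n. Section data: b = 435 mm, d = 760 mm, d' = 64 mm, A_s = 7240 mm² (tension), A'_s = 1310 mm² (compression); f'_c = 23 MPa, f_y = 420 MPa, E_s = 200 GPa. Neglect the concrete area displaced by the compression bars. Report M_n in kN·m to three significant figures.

Assume both tension and compression steel yield.
Net tension couple steel: A_s − A'_s = 5930 mm².
a = (A_s − A'_s) f_y / (0.85 f'_c b) = 2490600/(0.85 × 23 × 435) = 292.87 mm.
c = a/β₁ = 292.87/0.85 = 344.55 mm; ε'_s = 0.003(c − d')/c = 0.0024 ≥ f_y/E_s = 0.0021, so compression steel does yield.
M_n = (A_s − A'_s) f_y (d − a/2) + A'_s f_y (d − d') = [2490600 × (760 − 146.435) + 550200 × (760 − 64)] × 10⁻⁶ = 1528.14 + 382.94 = 1911.08 kN·m.

M_n ≈ 1910 kN·m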